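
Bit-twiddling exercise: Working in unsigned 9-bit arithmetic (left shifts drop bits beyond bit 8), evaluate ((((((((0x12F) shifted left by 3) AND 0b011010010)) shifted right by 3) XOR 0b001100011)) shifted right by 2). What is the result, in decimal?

26

0x12F = 100101111
→ shifted left by 3 (mod 2^9) → 101111000 = 376
0b011010010 = 011010010
→ AND → 001010000 = 80
→ shifted right by 3 → 000001010 = 10
0b001100011 = 001100011
→ XOR → 001101001 = 105
→ shifted right by 2 → 000011010 = 26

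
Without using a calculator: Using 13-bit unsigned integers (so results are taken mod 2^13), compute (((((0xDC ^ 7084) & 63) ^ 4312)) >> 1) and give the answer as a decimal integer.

2164

0xDC = 0000011011100
7084 = 1101110101100
→ ^ → 1101101110000 = 7024
63 = 0000000111111
→ & → 0000000110000 = 48
4312 = 1000011011000
→ ^ → 1000011101000 = 4328
→ >> 1 → 0100001110100 = 2164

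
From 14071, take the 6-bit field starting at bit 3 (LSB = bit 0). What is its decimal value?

v = 0011011011110111
Shift right by 3: 0011011011110
Mask low 6 bits: 011110 = 30

30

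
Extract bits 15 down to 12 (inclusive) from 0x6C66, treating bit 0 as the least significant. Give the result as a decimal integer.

v = 0110110001100110
Shift right by 12: 0110
Mask low 4 bits: 0110 = 6

6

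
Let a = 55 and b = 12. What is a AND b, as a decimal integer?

55 = 110111
12 = 001100
AND → 000100 = 4

4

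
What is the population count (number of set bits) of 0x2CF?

0x2CF = 1011001111
Count the 1s: 1 + 1 + 1 + 1 + 1 + 1 + 1 = 7

7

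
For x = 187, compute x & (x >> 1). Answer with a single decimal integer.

x = 10111011 = 187
x>>1 = 01011101
AND  = 00011001 = 25
(x & (x >> 1) has a 1 wherever x has two consecutive 1 bits.)

25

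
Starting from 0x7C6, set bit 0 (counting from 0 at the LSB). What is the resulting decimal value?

1991

x = 11111000110
bit 0 is currently 0; set it via x | (1 << 0) = x | 1
→ 11111000111 = 1991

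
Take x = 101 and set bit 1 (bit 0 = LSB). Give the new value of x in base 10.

x = 01100101
bit 1 is currently 0; set it via x | (1 << 1) = x | 2
→ 01100111 = 103

103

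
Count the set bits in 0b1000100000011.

4

n = 1000100000011
Count the 1s: 1 + 1 + 1 + 1 = 4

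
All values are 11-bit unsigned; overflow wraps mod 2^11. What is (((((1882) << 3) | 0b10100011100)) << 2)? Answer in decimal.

1882 = 11101011010
→ << 3 (mod 2^11) → 01011010000 = 720
0b10100011100 = 10100011100
→ | → 11111011100 = 2012
→ << 2 (mod 2^11) → 11101110000 = 1904

1904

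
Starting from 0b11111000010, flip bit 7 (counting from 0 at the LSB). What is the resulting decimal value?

1858

x = 11111000010
bit 7 is currently 1; toggle it via x ^ (1 << 7) = x ^ 128
→ 11101000010 = 1858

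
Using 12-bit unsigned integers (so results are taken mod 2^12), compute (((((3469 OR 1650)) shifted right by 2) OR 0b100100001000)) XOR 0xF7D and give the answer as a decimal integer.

1154

3469 = 110110001101
1650 = 011001110010
→ OR → 111111111111 = 4095
→ shifted right by 2 → 001111111111 = 1023
0b100100001000 = 100100001000
→ OR → 101111111111 = 3071
0xF7D = 111101111101
→ XOR → 010010000010 = 1154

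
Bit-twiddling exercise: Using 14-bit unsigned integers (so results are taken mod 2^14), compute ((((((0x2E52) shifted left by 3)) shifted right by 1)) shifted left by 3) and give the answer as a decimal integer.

2624

0x2E52 = 10111001010010
→ shifted left by 3 (mod 2^14) → 11001010010000 = 12944
→ shifted right by 1 → 01100101001000 = 6472
→ shifted left by 3 (mod 2^14) → 00101001000000 = 2624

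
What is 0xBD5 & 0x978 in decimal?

2384

0xBD5 = 101111010101
0x978 = 100101111000
AND → 100101010000 = 2384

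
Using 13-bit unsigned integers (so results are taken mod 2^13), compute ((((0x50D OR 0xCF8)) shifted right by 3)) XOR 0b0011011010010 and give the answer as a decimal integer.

0x50D = 0010100001101
0xCF8 = 0110011111000
→ OR → 0110111111101 = 3581
→ shifted right by 3 → 0000110111111 = 447
0b0011011010010 = 0011011010010
→ XOR → 0011101101101 = 1901

1901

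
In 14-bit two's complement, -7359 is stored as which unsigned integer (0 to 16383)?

9025

7359 in 14 bits: 01110010111111
Invert: 10001101000000
Add 1:  10001101000001 = 9025
(Check: 2^14 - 7359 = 16384 - 7359 = 9025.)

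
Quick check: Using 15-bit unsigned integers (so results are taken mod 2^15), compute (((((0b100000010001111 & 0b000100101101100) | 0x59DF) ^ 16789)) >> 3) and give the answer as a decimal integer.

777

0b100000010001111 = 100000010001111
0b000100101101100 = 000100101101100
→ & → 000000000001100 = 12
0x59DF = 101100111011111
→ | → 101100111011111 = 23007
16789 = 100000110010101
→ ^ → 001100001001010 = 6218
→ >> 3 → 000001100001001 = 777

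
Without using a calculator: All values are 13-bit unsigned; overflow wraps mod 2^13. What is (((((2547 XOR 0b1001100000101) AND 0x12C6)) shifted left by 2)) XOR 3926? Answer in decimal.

2547 = 0100111110011
0b1001100000101 = 1001100000101
→ XOR → 1101011110110 = 6902
0x12C6 = 1001011000110
→ AND → 1001011000110 = 4806
→ shifted left by 2 (mod 2^13) → 0101100011000 = 2840
3926 = 0111101010110
→ XOR → 0010001001110 = 1102

1102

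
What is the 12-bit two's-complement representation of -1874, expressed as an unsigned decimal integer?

1874 in 12 bits: 011101010010
Invert: 100010101101
Add 1:  100010101110 = 2222
(Check: 2^12 - 1874 = 4096 - 1874 = 2222.)

2222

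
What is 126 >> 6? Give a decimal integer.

1

126 = 1111110
shift right by 6 → 0000001 = 1
(equivalently, floor(126 / 64))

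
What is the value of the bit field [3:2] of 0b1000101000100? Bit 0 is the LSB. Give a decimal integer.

1

v = 1000101000100
Shift right by 2: 10001010001
Mask low 2 bits: 01 = 1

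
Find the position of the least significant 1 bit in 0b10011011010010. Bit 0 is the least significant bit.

0b10011011010010 = 10011011010010
Trailing zeros: 1, so the lowest set bit is bit 1 (value 2).

1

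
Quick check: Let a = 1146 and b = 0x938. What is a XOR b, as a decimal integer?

3394

1146 = 010001111010
0x938 = 100100111000
XOR → 110101000010 = 3394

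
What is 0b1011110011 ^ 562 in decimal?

a = 1011110011
562 = 1000110010
XOR → 0011000001 = 193

193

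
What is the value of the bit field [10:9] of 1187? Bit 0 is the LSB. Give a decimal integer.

v = 0000010010100011
Shift right by 9: 0000010
Mask low 2 bits: 10 = 2

2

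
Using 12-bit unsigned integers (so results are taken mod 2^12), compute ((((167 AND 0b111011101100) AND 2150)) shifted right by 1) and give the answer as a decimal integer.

18

167 = 000010100111
0b111011101100 = 111011101100
→ AND → 000010100100 = 164
2150 = 100001100110
→ AND → 000000100100 = 36
→ shifted right by 1 → 000000010010 = 18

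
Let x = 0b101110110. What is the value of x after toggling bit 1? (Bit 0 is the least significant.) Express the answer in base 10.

372

x = 101110110
bit 1 is currently 1; toggle it via x ^ (1 << 1) = x ^ 2
→ 101110100 = 372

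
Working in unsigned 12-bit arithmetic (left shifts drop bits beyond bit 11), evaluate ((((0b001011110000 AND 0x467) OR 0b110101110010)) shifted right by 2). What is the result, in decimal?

0b001011110000 = 001011110000
0x467 = 010001100111
→ AND → 000001100000 = 96
0b110101110010 = 110101110010
→ OR → 110101110010 = 3442
→ shifted right by 2 → 001101011100 = 860

860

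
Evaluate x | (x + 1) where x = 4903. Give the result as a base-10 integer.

4911

x = 1001100100111 = 4903
x + 1 = 1001100101000
OR    = 1001100101111 = 4911
(x | (x + 1) sets the lowest cleared bit.)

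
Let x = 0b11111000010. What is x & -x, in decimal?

2

x = 11111000010 = 1986
-x (two's complement) = …00000111110
AND   = 00000000010 = 2
(x & -x isolates the lowest set bit of x.)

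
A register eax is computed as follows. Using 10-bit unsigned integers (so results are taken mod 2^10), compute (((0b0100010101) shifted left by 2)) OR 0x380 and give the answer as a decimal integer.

980

0b0100010101 = 0100010101
→ shifted left by 2 (mod 2^10) → 0001010100 = 84
0x380 = 1110000000
→ OR → 1111010100 = 980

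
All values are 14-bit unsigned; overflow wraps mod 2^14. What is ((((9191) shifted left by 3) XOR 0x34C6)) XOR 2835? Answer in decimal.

8429

9191 = 10001111100111
→ shifted left by 3 (mod 2^14) → 01111100111000 = 7992
0x34C6 = 11010011000110
→ XOR → 10101111111110 = 11262
2835 = 00101100010011
→ XOR → 10000011101101 = 8429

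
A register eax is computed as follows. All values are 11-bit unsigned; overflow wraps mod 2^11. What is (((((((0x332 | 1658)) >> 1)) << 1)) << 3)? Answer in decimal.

976

0x332 = 01100110010
1658 = 11001111010
→ | → 11101111010 = 1914
→ >> 1 → 01110111101 = 957
→ << 1 (mod 2^11) → 11101111010 = 1914
→ << 3 (mod 2^11) → 01111010000 = 976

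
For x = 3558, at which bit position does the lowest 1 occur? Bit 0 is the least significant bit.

3558 = 110111100110
Trailing zeros: 1, so the lowest set bit is bit 1 (value 2).

1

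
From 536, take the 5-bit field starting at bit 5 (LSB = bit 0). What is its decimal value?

v = 001000011000
Shift right by 5: 0010000
Mask low 5 bits: 10000 = 16

16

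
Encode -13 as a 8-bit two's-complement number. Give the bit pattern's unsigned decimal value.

243

13 in 8 bits: 00001101
Invert: 11110010
Add 1:  11110011 = 243
(Check: 2^8 - 13 = 256 - 13 = 243.)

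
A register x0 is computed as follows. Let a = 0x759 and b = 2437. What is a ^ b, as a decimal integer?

3804

0x759 = 011101011001
2437 = 100110000101
XOR → 111011011100 = 3804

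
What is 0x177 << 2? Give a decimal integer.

0x177 = 00101110111
shift left by 2 → 10111011100 = 1500
(equivalently, 375 × 2^2 = 375 × 4)

1500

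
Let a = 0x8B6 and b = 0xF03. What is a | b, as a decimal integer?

0x8B6 = 100010110110
0xF03 = 111100000011
 OR → 111110110111 = 4023

4023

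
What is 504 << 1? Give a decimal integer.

504 = 0111111000
shift left by 1 → 1111110000 = 1008
(equivalently, 504 × 2^1 = 504 × 2)

1008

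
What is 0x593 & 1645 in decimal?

0x593 = 10110010011
1645 = 11001101101
AND → 10000000001 = 1025

1025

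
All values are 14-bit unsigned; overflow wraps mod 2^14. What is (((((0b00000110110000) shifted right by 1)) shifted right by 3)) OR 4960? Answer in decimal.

4987

0b00000110110000 = 00000110110000
→ shifted right by 1 → 00000011011000 = 216
→ shifted right by 3 → 00000000011011 = 27
4960 = 01001101100000
→ OR → 01001101111011 = 4987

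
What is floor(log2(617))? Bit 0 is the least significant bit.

617 = 1001101001
The topmost 1 is at position 9 (since 2^9 = 512 ≤ 617 < 1024).

9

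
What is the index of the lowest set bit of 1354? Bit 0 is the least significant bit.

1

1354 = 10101001010
Trailing zeros: 1, so the lowest set bit is bit 1 (value 2).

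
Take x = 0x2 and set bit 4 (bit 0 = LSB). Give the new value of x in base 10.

18

x = 000000010
bit 4 is currently 0; set it via x | (1 << 4) = x | 16
→ 000010010 = 18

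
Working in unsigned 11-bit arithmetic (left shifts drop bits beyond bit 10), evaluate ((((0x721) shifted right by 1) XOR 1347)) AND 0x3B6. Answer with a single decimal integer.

658

0x721 = 11100100001
→ shifted right by 1 → 01110010000 = 912
1347 = 10101000011
→ XOR → 11011010011 = 1747
0x3B6 = 01110110110
→ AND → 01010010010 = 658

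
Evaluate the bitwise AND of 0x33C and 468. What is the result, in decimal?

276

0x33C = 1100111100
468 = 0111010100
AND → 0100010100 = 276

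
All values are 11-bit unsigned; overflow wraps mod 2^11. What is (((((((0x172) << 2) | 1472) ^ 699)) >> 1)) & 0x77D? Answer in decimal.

825

0x172 = 00101110010
→ << 2 (mod 2^11) → 10111001000 = 1480
1472 = 10111000000
→ | → 10111001000 = 1480
699 = 01010111011
→ ^ → 11101110011 = 1907
→ >> 1 → 01110111001 = 953
0x77D = 11101111101
→ & → 01100111001 = 825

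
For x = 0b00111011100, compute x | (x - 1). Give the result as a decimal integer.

479

x = 111011100 = 476
x - 1 = 111011011
OR    = 111011111 = 479
(x | (x - 1) sets all bits below the lowest set bit.)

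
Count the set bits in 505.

7

505 = 111111001
Count the 1s: 1 + 1 + 1 + 1 + 1 + 1 + 1 = 7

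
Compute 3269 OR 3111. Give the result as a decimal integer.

3269 = 110011000101
3111 = 110000100111
 OR → 110011100111 = 3303

3303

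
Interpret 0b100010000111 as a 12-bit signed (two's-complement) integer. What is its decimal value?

pattern = 100010000111 (MSB is 1 ⇒ negative)
Invert: 011101111000, add 1 → 011101111001 = 1913, so the value is -1913.
(Equivalently: 2183 - 2^12 = 2183 - 4096 = -1913.)

-1913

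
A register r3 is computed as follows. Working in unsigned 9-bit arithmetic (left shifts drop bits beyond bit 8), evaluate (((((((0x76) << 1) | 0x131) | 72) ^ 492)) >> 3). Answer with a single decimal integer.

2

0x76 = 001110110
→ << 1 (mod 2^9) → 011101100 = 236
0x131 = 100110001
→ | → 111111101 = 509
72 = 001001000
→ | → 111111101 = 509
492 = 111101100
→ ^ → 000010001 = 17
→ >> 3 → 000000010 = 2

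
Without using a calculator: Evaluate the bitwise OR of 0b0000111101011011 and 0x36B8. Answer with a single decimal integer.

a = 00111101011011
0x36B8 = 11011010111000
 OR → 11111111111011 = 16379

16379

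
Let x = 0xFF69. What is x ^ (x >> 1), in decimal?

x = 1111111101101001 = 65385
x>>1 = 0111111110110100
XOR  = 1000000011011101 = 32989
(x ^ (x >> 1) gives the standard binary-reflected Gray code of x.)

32989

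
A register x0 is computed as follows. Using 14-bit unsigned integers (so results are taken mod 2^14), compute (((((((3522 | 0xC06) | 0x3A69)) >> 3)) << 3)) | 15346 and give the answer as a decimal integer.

16378

3522 = 00110111000010
0xC06 = 00110000000110
→ | → 00110111000110 = 3526
0x3A69 = 11101001101001
→ | → 11111111101111 = 16367
→ >> 3 → 00011111111101 = 2045
→ << 3 (mod 2^14) → 11111111101000 = 16360
15346 = 11101111110010
→ | → 11111111111010 = 16378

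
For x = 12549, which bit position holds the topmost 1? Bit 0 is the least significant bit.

13

12549 = 11000100000101
The topmost 1 is at position 13 (since 2^13 = 8192 ≤ 12549 < 16384).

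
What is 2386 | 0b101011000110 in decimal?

2386 = 100101010010
b = 101011000110
 OR → 101111010110 = 3030

3030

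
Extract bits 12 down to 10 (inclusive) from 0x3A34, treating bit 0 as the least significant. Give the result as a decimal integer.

6

v = 11101000110100
Shift right by 10: 1110
Mask low 3 bits: 110 = 6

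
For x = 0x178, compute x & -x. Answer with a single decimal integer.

8

x = 101111000 = 376
-x (two's complement) = …010001000
AND   = 000001000 = 8
(x & -x isolates the lowest set bit of x.)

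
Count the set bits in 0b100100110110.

6

n = 100100110110
Count the 1s: 1 + 1 + 1 + 1 + 1 + 1 = 6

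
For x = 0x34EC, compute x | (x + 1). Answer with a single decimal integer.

13549

x = 11010011101100 = 13548
x + 1 = 11010011101101
OR    = 11010011101101 = 13549
(x | (x + 1) sets the lowest cleared bit.)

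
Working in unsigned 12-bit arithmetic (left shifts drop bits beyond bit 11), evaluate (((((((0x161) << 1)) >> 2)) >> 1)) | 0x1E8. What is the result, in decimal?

0x161 = 000101100001
→ << 1 (mod 2^12) → 001011000010 = 706
→ >> 2 → 000010110000 = 176
→ >> 1 → 000001011000 = 88
0x1E8 = 000111101000
→ | → 000111111000 = 504

504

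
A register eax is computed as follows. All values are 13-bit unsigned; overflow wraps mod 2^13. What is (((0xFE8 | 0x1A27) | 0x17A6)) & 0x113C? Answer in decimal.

4396

0xFE8 = 0111111101000
0x1A27 = 1101000100111
→ | → 1111111101111 = 8175
0x17A6 = 1011110100110
→ | → 1111111101111 = 8175
0x113C = 1000100111100
→ & → 1000100101100 = 4396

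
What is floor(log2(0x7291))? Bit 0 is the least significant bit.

0x7291 = 111001010010001
The topmost 1 is at position 14 (since 2^14 = 16384 ≤ 29329 < 32768).

14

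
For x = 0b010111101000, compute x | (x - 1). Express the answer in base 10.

1519

x = 10111101000 = 1512
x - 1 = 10111100111
OR    = 10111101111 = 1519
(x | (x - 1) sets all bits below the lowest set bit.)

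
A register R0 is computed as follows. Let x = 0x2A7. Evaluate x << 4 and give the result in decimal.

10864

0x2A7 = 00001010100111
shift left by 4 → 10101001110000 = 10864
(equivalently, 679 × 2^4 = 679 × 16)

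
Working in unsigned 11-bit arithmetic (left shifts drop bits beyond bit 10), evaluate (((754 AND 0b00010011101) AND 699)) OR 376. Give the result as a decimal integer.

504

754 = 01011110010
0b00010011101 = 00010011101
→ AND → 00010010000 = 144
699 = 01010111011
→ AND → 00010010000 = 144
376 = 00101111000
→ OR → 00111111000 = 504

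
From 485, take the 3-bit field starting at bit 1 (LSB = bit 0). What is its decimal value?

v = 00111100101
Shift right by 1: 0011110010
Mask low 3 bits: 010 = 2

2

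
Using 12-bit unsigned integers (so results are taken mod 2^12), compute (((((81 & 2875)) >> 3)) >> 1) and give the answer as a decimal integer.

1

81 = 000001010001
2875 = 101100111011
→ & → 000000010001 = 17
→ >> 3 → 000000000010 = 2
→ >> 1 → 000000000001 = 1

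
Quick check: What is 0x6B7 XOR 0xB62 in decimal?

3541

0x6B7 = 011010110111
0xB62 = 101101100010
XOR → 110111010101 = 3541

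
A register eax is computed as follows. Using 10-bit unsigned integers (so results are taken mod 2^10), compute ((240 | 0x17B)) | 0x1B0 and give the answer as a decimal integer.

240 = 0011110000
0x17B = 0101111011
→ | → 0111111011 = 507
0x1B0 = 0110110000
→ | → 0111111011 = 507

507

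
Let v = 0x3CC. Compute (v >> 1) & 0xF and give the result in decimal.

v = 001111001100
Shift right by 1: 00111100110
Mask low 4 bits: 0110 = 6

6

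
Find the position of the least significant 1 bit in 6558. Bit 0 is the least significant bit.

1

6558 = 1100110011110
Trailing zeros: 1, so the lowest set bit is bit 1 (value 2).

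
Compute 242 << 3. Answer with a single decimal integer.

1936

242 = 00011110010
shift left by 3 → 11110010000 = 1936
(equivalently, 242 × 2^3 = 242 × 8)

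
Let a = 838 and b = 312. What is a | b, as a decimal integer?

894

838 = 1101000110
312 = 0100111000
 OR → 1101111110 = 894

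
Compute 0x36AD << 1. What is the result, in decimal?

0x36AD = 011011010101101
shift left by 1 → 110110101011010 = 27994
(equivalently, 13997 × 2^1 = 13997 × 2)

27994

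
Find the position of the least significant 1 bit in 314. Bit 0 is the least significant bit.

314 = 100111010
Trailing zeros: 1, so the lowest set bit is bit 1 (value 2).

1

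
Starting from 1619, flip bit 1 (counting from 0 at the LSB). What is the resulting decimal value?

1617

x = 0011001010011
bit 1 is currently 1; toggle it via x ^ (1 << 1) = x ^ 2
→ 0011001010001 = 1617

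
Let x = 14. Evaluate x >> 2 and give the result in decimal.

3

14 = 1110
shift right by 2 → 0011 = 3
(equivalently, floor(14 / 4))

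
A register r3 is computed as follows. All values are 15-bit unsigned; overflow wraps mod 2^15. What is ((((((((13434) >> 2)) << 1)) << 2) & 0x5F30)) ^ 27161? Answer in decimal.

8745

13434 = 011010001111010
→ >> 2 → 000110100011110 = 3358
→ << 1 (mod 2^15) → 001101000111100 = 6716
→ << 2 (mod 2^15) → 110100011110000 = 26864
0x5F30 = 101111100110000
→ & → 100100000110000 = 18480
27161 = 110101000011001
→ ^ → 010001000101001 = 8745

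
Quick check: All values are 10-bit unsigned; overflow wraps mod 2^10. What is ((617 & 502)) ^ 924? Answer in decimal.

617 = 1001101001
502 = 0111110110
→ & → 0001100000 = 96
924 = 1110011100
→ ^ → 1111111100 = 1020

1020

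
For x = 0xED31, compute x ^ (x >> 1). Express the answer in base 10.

x = 1110110100110001 = 60721
x>>1 = 0111011010011000
XOR  = 1001101110101001 = 39849
(x ^ (x >> 1) gives the standard binary-reflected Gray code of x.)

39849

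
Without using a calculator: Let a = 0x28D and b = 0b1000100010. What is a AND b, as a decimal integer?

512

0x28D = 1010001101
b = 1000100010
AND → 1000000000 = 512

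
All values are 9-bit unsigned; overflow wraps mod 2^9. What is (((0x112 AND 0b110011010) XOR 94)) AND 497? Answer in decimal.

320

0x112 = 100010010
0b110011010 = 110011010
→ AND → 100010010 = 274
94 = 001011110
→ XOR → 101001100 = 332
497 = 111110001
→ AND → 101000000 = 320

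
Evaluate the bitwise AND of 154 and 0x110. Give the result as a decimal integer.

16

154 = 010011010
0x110 = 100010000
AND → 000010000 = 16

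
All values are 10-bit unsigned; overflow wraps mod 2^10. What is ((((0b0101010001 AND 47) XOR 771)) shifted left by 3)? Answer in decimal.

0b0101010001 = 0101010001
47 = 0000101111
→ AND → 0000000001 = 1
771 = 1100000011
→ XOR → 1100000010 = 770
→ shifted left by 3 (mod 2^10) → 0000010000 = 16

16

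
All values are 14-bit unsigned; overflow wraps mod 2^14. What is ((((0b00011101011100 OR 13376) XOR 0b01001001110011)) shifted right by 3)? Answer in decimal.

0b00011101011100 = 00011101011100
13376 = 11010001000000
→ OR → 11011101011100 = 14172
0b01001001110011 = 01001001110011
→ XOR → 10010100101111 = 9519
→ shifted right by 3 → 00010010100101 = 1189

1189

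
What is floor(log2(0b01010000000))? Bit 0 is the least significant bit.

0b01010000000 = 1010000000
The topmost 1 is at position 9 (since 2^9 = 512 ≤ 640 < 1024).

9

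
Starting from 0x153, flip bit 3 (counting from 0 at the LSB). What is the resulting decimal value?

x = 101010011
bit 3 is currently 0; toggle it via x ^ (1 << 3) = x ^ 8
→ 101011011 = 347

347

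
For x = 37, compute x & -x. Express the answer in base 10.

1

x = 100101 = 37
-x (two's complement) = …011011
AND   = 000001 = 1
(x & -x isolates the lowest set bit of x.)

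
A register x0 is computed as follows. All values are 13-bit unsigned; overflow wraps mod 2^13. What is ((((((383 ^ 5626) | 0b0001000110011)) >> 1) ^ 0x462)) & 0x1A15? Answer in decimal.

383 = 0000101111111
5626 = 1010111111010
→ ^ → 1010010000101 = 5253
0b0001000110011 = 0001000110011
→ | → 1011010110111 = 5815
→ >> 1 → 0101101011011 = 2907
0x462 = 0010001100010
→ ^ → 0111100111001 = 3897
0x1A15 = 1101000010101
→ & → 0101000010001 = 2577

2577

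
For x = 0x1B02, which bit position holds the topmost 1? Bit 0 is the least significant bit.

0x1B02 = 1101100000010
The topmost 1 is at position 12 (since 2^12 = 4096 ≤ 6914 < 8192).

12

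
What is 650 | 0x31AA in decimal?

650 = 00001010001010
0x31AA = 11000110101010
 OR → 11001110101010 = 13226

13226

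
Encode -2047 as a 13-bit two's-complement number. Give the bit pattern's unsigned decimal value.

2047 in 13 bits: 0011111111111
Invert: 1100000000000
Add 1:  1100000000001 = 6145
(Check: 2^13 - 2047 = 8192 - 2047 = 6145.)

6145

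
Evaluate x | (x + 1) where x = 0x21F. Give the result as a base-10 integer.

x = 1000011111 = 543
x + 1 = 1000100000
OR    = 1000111111 = 575
(x | (x + 1) sets the lowest cleared bit.)

575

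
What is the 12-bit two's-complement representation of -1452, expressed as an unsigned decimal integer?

1452 in 12 bits: 010110101100
Invert: 101001010011
Add 1:  101001010100 = 2644
(Check: 2^12 - 1452 = 4096 - 1452 = 2644.)

2644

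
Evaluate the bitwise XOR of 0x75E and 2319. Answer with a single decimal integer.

0x75E = 011101011110
2319 = 100100001111
XOR → 111001010001 = 3665

3665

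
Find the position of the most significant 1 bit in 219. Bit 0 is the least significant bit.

219 = 11011011
The topmost 1 is at position 7 (since 2^7 = 128 ≤ 219 < 256).

7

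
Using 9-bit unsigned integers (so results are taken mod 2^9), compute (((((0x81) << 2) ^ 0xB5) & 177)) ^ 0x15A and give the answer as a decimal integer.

0x81 = 010000001
→ << 2 (mod 2^9) → 000000100 = 4
0xB5 = 010110101
→ ^ → 010110001 = 177
177 = 010110001
→ & → 010110001 = 177
0x15A = 101011010
→ ^ → 111101011 = 491

491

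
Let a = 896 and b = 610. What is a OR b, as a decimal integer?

896 = 1110000000
610 = 1001100010
 OR → 1111100010 = 994

994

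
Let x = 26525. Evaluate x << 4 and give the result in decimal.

424400

26525 = 0000110011110011101
shift left by 4 → 1100111100111010000 = 424400
(equivalently, 26525 × 2^4 = 26525 × 16)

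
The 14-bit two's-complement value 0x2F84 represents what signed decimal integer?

pattern = 10111110000100 (MSB is 1 ⇒ negative)
Invert: 01000001111011, add 1 → 01000001111100 = 4220, so the value is -4220.
(Equivalently: 12164 - 2^14 = 12164 - 16384 = -4220.)

-4220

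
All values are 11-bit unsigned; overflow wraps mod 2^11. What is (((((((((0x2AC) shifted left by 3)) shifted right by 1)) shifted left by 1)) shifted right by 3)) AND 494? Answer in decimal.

0x2AC = 01010101100
→ shifted left by 3 (mod 2^11) → 10101100000 = 1376
→ shifted right by 1 → 01010110000 = 688
→ shifted left by 1 (mod 2^11) → 10101100000 = 1376
→ shifted right by 3 → 00010101100 = 172
494 = 00111101110
→ AND → 00010101100 = 172

172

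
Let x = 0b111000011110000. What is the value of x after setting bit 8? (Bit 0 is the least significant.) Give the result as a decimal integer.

x = 111000011110000
bit 8 is currently 0; set it via x | (1 << 8) = x | 256
→ 111000111110000 = 29168

29168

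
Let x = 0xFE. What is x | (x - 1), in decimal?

x = 11111110 = 254
x - 1 = 11111101
OR    = 11111111 = 255
(x | (x - 1) sets all bits below the lowest set bit.)

255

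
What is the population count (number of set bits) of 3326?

9

3326 = 110011111110
Count the 1s: 1 + 1 + 1 + 1 + 1 + 1 + 1 + 1 + 1 = 9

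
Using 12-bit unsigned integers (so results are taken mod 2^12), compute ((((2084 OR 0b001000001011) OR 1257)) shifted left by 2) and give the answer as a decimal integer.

2084 = 100000100100
0b001000001011 = 001000001011
→ OR → 101000101111 = 2607
1257 = 010011101001
→ OR → 111011101111 = 3823
→ shifted left by 2 (mod 2^12) → 101110111100 = 3004

3004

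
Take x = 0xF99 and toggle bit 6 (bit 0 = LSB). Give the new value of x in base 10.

x = 111110011001
bit 6 is currently 0; toggle it via x ^ (1 << 6) = x ^ 64
→ 111111011001 = 4057

4057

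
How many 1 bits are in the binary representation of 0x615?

0x615 = 11000010101
Count the 1s: 1 + 1 + 1 + 1 + 1 = 5

5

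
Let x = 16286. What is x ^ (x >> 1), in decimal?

x = 11111110011110 = 16286
x>>1 = 01111111001111
XOR  = 10000001010001 = 8273
(x ^ (x >> 1) gives the standard binary-reflected Gray code of x.)

8273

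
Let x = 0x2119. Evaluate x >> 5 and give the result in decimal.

264

0x2119 = 10000100011001
shift right by 5 → 00000100001000 = 264
(equivalently, floor(8473 / 32))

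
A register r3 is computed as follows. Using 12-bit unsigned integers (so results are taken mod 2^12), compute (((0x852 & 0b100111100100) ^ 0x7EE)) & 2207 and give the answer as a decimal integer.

0x852 = 100001010010
0b100111100100 = 100111100100
→ & → 100001000000 = 2112
0x7EE = 011111101110
→ ^ → 111110101110 = 4014
2207 = 100010011111
→ & → 100010001110 = 2190

2190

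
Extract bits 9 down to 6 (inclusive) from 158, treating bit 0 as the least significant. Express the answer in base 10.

2

v = 00010011110
Shift right by 6: 00010
Mask low 4 bits: 0010 = 2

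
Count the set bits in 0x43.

0x43 = 1000011
Count the 1s: 1 + 1 + 1 = 3

3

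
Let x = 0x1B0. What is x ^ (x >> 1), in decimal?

x = 110110000 = 432
x>>1 = 011011000
XOR  = 101101000 = 360
(x ^ (x >> 1) gives the standard binary-reflected Gray code of x.)

360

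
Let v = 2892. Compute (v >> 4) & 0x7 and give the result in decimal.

v = 00101101001100
Shift right by 4: 0010110100
Mask low 3 bits: 100 = 4

4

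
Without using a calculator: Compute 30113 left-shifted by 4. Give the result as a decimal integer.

481808

30113 = 0000111010110100001
shift left by 4 → 1110101101000010000 = 481808
(equivalently, 30113 × 2^4 = 30113 × 16)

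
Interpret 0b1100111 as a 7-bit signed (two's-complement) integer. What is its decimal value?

pattern = 1100111 (MSB is 1 ⇒ negative)
Invert: 0011000, add 1 → 0011001 = 25, so the value is -25.
(Equivalently: 103 - 2^7 = 103 - 128 = -25.)

-25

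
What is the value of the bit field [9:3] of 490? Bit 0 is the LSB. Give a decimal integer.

v = 0111101010
Shift right by 3: 0111101
Mask low 7 bits: 0111101 = 61

61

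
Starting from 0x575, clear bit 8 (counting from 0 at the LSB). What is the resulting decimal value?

1141

x = 010101110101
bit 8 is currently 1; clear it via x & ~(1 << 8) = x & ~256
→ 010001110101 = 1141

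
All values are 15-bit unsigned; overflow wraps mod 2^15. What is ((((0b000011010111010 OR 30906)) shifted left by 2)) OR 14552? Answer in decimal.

0b000011010111010 = 000011010111010
30906 = 111100010111010
→ OR → 111111010111010 = 32442
→ shifted left by 2 (mod 2^15) → 111101011101000 = 31464
14552 = 011100011011000
→ OR → 111101011111000 = 31480

31480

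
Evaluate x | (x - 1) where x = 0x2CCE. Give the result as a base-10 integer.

11471

x = 10110011001110 = 11470
x - 1 = 10110011001101
OR    = 10110011001111 = 11471
(x | (x - 1) sets all bits below the lowest set bit.)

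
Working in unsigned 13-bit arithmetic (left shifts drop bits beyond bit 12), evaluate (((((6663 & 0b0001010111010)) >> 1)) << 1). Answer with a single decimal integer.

6663 = 1101000000111
0b0001010111010 = 0001010111010
→ & → 0001000000010 = 514
→ >> 1 → 0000100000001 = 257
→ << 1 (mod 2^13) → 0001000000010 = 514

514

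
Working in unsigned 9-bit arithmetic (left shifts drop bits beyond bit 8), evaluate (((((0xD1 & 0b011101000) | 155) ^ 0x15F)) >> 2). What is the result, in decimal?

97

0xD1 = 011010001
0b011101000 = 011101000
→ & → 011000000 = 192
155 = 010011011
→ | → 011011011 = 219
0x15F = 101011111
→ ^ → 110000100 = 388
→ >> 2 → 001100001 = 97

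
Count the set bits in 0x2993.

7

0x2993 = 10100110010011
Count the 1s: 1 + 1 + 1 + 1 + 1 + 1 + 1 = 7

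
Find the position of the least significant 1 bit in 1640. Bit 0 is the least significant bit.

3

1640 = 11001101000
Trailing zeros: 3, so the lowest set bit is bit 3 (value 8).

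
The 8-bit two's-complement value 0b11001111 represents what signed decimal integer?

pattern = 11001111 (MSB is 1 ⇒ negative)
Invert: 00110000, add 1 → 00110001 = 49, so the value is -49.
(Equivalently: 207 - 2^8 = 207 - 256 = -49.)

-49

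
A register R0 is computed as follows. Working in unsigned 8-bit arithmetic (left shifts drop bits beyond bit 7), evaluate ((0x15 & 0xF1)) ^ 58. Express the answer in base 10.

43

0x15 = 00010101
0xF1 = 11110001
→ & → 00010001 = 17
58 = 00111010
→ ^ → 00101011 = 43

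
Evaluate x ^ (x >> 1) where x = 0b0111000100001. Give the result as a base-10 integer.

2353

x = 111000100001 = 3617
x>>1 = 011100010000
XOR  = 100100110001 = 2353
(x ^ (x >> 1) gives the standard binary-reflected Gray code of x.)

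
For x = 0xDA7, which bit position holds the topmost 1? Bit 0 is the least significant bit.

0xDA7 = 110110100111
The topmost 1 is at position 11 (since 2^11 = 2048 ≤ 3495 < 4096).

11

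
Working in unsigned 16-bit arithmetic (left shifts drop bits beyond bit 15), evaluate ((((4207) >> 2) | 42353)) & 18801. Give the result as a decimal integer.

369

4207 = 0001000001101111
→ >> 2 → 0000010000011011 = 1051
42353 = 1010010101110001
→ | → 1010010101111011 = 42363
18801 = 0100100101110001
→ & → 0000000101110001 = 369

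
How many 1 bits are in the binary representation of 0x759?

0x759 = 11101011001
Count the 1s: 1 + 1 + 1 + 1 + 1 + 1 + 1 = 7

7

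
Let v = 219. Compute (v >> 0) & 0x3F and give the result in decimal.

v = 0011011011
Shift right by 0: 0011011011
Mask low 6 bits: 011011 = 27

27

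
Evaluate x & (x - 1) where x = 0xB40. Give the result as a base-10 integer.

2816

x = 101101000000 = 2880
x - 1 = 101100111111
AND   = 101100000000 = 2816
(x & (x - 1) clears the lowest set bit of x.)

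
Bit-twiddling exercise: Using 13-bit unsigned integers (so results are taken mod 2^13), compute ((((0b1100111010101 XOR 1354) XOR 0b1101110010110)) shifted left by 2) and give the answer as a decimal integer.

0b1100111010101 = 1100111010101
1354 = 0010101001010
→ XOR → 1110010011111 = 7327
0b1101110010110 = 1101110010110
→ XOR → 0011100001001 = 1801
→ shifted left by 2 (mod 2^13) → 1110000100100 = 7204

7204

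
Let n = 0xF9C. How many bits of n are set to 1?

8

0xF9C = 111110011100
Count the 1s: 1 + 1 + 1 + 1 + 1 + 1 + 1 + 1 = 8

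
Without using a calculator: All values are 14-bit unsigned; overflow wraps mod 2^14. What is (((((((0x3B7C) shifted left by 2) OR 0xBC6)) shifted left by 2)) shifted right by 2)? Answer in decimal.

0x3B7C = 11101101111100
→ shifted left by 2 (mod 2^14) → 10110111110000 = 11760
0xBC6 = 00101111000110
→ OR → 10111111110110 = 12278
→ shifted left by 2 (mod 2^14) → 11111111011000 = 16344
→ shifted right by 2 → 00111111110110 = 4086

4086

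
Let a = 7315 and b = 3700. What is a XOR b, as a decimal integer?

4839

7315 = 1110010010011
3700 = 0111001110100
XOR → 1001011100111 = 4839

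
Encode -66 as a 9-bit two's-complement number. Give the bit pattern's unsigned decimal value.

66 in 9 bits: 001000010
Invert: 110111101
Add 1:  110111110 = 446
(Check: 2^9 - 66 = 512 - 66 = 446.)

446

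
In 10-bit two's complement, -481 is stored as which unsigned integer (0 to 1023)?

543

481 in 10 bits: 0111100001
Invert: 1000011110
Add 1:  1000011111 = 543
(Check: 2^10 - 481 = 1024 - 481 = 543.)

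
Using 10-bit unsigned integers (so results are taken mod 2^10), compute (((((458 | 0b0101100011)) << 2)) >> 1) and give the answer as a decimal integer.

458 = 0111001010
0b0101100011 = 0101100011
→ | → 0111101011 = 491
→ << 2 (mod 2^10) → 1110101100 = 940
→ >> 1 → 0111010110 = 470

470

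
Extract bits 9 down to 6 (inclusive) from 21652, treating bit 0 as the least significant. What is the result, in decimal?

v = 101010010010100
Shift right by 6: 101010010
Mask low 4 bits: 0010 = 2

2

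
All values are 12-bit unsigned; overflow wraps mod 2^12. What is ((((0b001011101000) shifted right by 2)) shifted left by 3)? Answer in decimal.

0b001011101000 = 001011101000
→ shifted right by 2 → 000010111010 = 186
→ shifted left by 3 (mod 2^12) → 010111010000 = 1488

1488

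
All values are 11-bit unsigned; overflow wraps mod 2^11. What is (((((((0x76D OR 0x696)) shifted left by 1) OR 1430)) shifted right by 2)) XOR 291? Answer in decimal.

220

0x76D = 11101101101
0x696 = 11010010110
→ OR → 11111111111 = 2047
→ shifted left by 1 (mod 2^11) → 11111111110 = 2046
1430 = 10110010110
→ OR → 11111111110 = 2046
→ shifted right by 2 → 00111111111 = 511
291 = 00100100011
→ XOR → 00011011100 = 220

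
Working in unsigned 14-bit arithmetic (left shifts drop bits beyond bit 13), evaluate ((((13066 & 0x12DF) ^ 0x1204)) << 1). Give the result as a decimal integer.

28

13066 = 11001100001010
0x12DF = 01001011011111
→ & → 01001000001010 = 4618
0x1204 = 01001000000100
→ ^ → 00000000001110 = 14
→ << 1 (mod 2^14) → 00000000011100 = 28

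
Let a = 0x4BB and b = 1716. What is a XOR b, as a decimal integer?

527

0x4BB = 10010111011
1716 = 11010110100
XOR → 01000001111 = 527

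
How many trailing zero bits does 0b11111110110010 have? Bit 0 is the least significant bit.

0b11111110110010 = 11111110110010
Trailing zeros: 1, so the lowest set bit is bit 1 (value 2).

1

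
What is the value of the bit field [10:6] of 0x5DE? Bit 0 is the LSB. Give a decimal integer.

v = 010111011110
Shift right by 6: 010111
Mask low 5 bits: 10111 = 23

23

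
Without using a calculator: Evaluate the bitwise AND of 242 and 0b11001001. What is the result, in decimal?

242 = 11110010
b = 11001001
AND → 11000000 = 192

192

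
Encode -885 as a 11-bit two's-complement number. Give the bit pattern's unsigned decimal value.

885 in 11 bits: 01101110101
Invert: 10010001010
Add 1:  10010001011 = 1163
(Check: 2^11 - 885 = 2048 - 885 = 1163.)

1163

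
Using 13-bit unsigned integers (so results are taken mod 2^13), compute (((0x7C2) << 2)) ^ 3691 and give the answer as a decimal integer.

4451

0x7C2 = 0011111000010
→ << 2 (mod 2^13) → 1111100001000 = 7944
3691 = 0111001101011
→ ^ → 1000101100011 = 4451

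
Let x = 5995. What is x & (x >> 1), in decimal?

x = 1011101101011 = 5995
x>>1 = 0101110110101
AND  = 0001100100001 = 801
(x & (x >> 1) has a 1 wherever x has two consecutive 1 bits.)

801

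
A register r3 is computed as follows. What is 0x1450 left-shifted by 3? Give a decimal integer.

41600

0x1450 = 0001010001010000
shift left by 3 → 1010001010000000 = 41600
(equivalently, 5200 × 2^3 = 5200 × 8)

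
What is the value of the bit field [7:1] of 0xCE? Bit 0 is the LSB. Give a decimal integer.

103

v = 00011001110
Shift right by 1: 0001100111
Mask low 7 bits: 1100111 = 103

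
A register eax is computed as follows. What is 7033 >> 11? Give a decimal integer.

3

7033 = 1101101111001
shift right by 11 → 0000000000011 = 3
(equivalently, floor(7033 / 2048))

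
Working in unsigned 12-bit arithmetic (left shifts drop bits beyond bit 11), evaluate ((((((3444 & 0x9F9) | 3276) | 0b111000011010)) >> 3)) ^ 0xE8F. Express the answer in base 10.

3952

3444 = 110101110100
0x9F9 = 100111111001
→ & → 100101110000 = 2416
3276 = 110011001100
→ | → 110111111100 = 3580
0b111000011010 = 111000011010
→ | → 111111111110 = 4094
→ >> 3 → 000111111111 = 511
0xE8F = 111010001111
→ ^ → 111101110000 = 3952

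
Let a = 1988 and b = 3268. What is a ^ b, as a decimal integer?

2816

1988 = 011111000100
3268 = 110011000100
XOR → 101100000000 = 2816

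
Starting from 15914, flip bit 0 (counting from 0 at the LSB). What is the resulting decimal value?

x = 11111000101010
bit 0 is currently 0; toggle it via x ^ (1 << 0) = x ^ 1
→ 11111000101011 = 15915

15915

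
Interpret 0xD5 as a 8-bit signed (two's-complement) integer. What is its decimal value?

-43

pattern = 11010101 (MSB is 1 ⇒ negative)
Invert: 00101010, add 1 → 00101011 = 43, so the value is -43.
(Equivalently: 213 - 2^8 = 213 - 256 = -43.)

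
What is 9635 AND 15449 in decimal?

9635 = 10010110100011
15449 = 11110001011001
AND → 10010000000001 = 9217

9217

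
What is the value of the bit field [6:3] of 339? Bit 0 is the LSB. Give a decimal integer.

v = 000101010011
Shift right by 3: 000101010
Mask low 4 bits: 1010 = 10

10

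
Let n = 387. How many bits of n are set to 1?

4

387 = 110000011
Count the 1s: 1 + 1 + 1 + 1 = 4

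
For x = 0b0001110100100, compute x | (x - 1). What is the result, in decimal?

935

x = 1110100100 = 932
x - 1 = 1110100011
OR    = 1110100111 = 935
(x | (x - 1) sets all bits below the lowest set bit.)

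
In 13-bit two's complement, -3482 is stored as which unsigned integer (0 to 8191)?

4710

3482 in 13 bits: 0110110011010
Invert: 1001001100101
Add 1:  1001001100110 = 4710
(Check: 2^13 - 3482 = 8192 - 3482 = 4710.)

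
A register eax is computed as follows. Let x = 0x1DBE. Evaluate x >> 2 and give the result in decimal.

0x1DBE = 1110110111110
shift right by 2 → 0011101101111 = 1903
(equivalently, floor(7614 / 4))

1903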